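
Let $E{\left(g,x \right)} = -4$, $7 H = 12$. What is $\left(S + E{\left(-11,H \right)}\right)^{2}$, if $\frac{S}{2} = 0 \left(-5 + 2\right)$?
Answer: $16$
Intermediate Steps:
$H = \frac{12}{7}$ ($H = \frac{1}{7} \cdot 12 = \frac{12}{7} \approx 1.7143$)
$S = 0$ ($S = 2 \cdot 0 \left(-5 + 2\right) = 2 \cdot 0 \left(-3\right) = 2 \cdot 0 = 0$)
$\left(S + E{\left(-11,H \right)}\right)^{2} = \left(0 - 4\right)^{2} = \left(-4\right)^{2} = 16$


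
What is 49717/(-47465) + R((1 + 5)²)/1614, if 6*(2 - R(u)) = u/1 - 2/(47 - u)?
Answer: -241294979/229825530 ≈ -1.0499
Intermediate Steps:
R(u) = 2 - u/6 + 1/(3*(47 - u)) (R(u) = 2 - (u/1 - 2/(47 - u))/6 = 2 - (u*1 - 2/(47 - u))/6 = 2 - (u - 2/(47 - u))/6 = 2 + (-u/6 + 1/(3*(47 - u))) = 2 - u/6 + 1/(3*(47 - u)))
49717/(-47465) + R((1 + 5)²)/1614 = 49717/(-47465) + ((-566 - ((1 + 5)²)² + 59*(1 + 5)²)/(6*(-47 + (1 + 5)²)))/1614 = 49717*(-1/47465) + ((-566 - (6²)² + 59*6²)/(6*(-47 + 6²)))*(1/1614) = -49717/47465 + ((-566 - 1*36² + 59*36)/(6*(-47 + 36)))*(1/1614) = -49717/47465 + ((⅙)*(-566 - 1*1296 + 2124)/(-11))*(1/1614) = -49717/47465 + ((⅙)*(-1/11)*(-566 - 1296 + 2124))*(1/1614) = -49717/47465 + ((⅙)*(-1/11)*262)*(1/1614) = -49717/47465 - 131/33*1/1614 = -49717/47465 - 131/53262 = -241294979/229825530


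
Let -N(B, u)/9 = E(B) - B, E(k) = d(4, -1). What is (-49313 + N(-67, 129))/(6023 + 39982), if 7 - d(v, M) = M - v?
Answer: -50024/46005 ≈ -1.0874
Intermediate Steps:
d(v, M) = 7 + v - M (d(v, M) = 7 - (M - v) = 7 + (v - M) = 7 + v - M)
E(k) = 12 (E(k) = 7 + 4 - 1*(-1) = 7 + 4 + 1 = 12)
N(B, u) = -108 + 9*B (N(B, u) = -9*(12 - B) = -108 + 9*B)
(-49313 + N(-67, 129))/(6023 + 39982) = (-49313 + (-108 + 9*(-67)))/(6023 + 39982) = (-49313 + (-108 - 603))/46005 = (-49313 - 711)*(1/46005) = -50024*1/46005 = -50024/46005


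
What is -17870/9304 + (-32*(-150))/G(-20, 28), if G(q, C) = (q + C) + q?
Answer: -1869735/4652 ≈ -401.92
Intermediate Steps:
G(q, C) = C + 2*q (G(q, C) = (C + q) + q = C + 2*q)
-17870/9304 + (-32*(-150))/G(-20, 28) = -17870/9304 + (-32*(-150))/(28 + 2*(-20)) = -17870*1/9304 + 4800/(28 - 40) = -8935/4652 + 4800/(-12) = -8935/4652 + 4800*(-1/12) = -8935/4652 - 400 = -1869735/4652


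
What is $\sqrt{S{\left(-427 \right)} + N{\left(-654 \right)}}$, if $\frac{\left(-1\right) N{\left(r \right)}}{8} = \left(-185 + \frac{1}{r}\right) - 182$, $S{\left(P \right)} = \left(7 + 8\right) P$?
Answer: $\frac{i \sqrt{370935393}}{327} \approx 58.898 i$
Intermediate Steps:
$S{\left(P \right)} = 15 P$
$N{\left(r \right)} = 2936 - \frac{8}{r}$ ($N{\left(r \right)} = - 8 \left(\left(-185 + \frac{1}{r}\right) - 182\right) = - 8 \left(-367 + \frac{1}{r}\right) = 2936 - \frac{8}{r}$)
$\sqrt{S{\left(-427 \right)} + N{\left(-654 \right)}} = \sqrt{15 \left(-427\right) + \left(2936 - \frac{8}{-654}\right)} = \sqrt{-6405 + \left(2936 - - \frac{4}{327}\right)} = \sqrt{-6405 + \left(2936 + \frac{4}{327}\right)} = \sqrt{-6405 + \frac{960076}{327}} = \sqrt{- \frac{1134359}{327}} = \frac{i \sqrt{370935393}}{327}$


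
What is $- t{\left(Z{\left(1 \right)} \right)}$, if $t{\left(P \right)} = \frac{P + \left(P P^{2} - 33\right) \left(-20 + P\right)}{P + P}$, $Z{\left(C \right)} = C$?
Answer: $- \frac{609}{2} \approx -304.5$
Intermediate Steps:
$t{\left(P \right)} = \frac{P + \left(-33 + P^{3}\right) \left(-20 + P\right)}{2 P}$ ($t{\left(P \right)} = \frac{P + \left(P^{3} - 33\right) \left(-20 + P\right)}{2 P} = \left(P + \left(-33 + P^{3}\right) \left(-20 + P\right)\right) \frac{1}{2 P} = \frac{P + \left(-33 + P^{3}\right) \left(-20 + P\right)}{2 P}$)
$- t{\left(Z{\left(1 \right)} \right)} = - (-16 + \frac{1^{3}}{2} - 10 \cdot 1^{2} + \frac{330}{1}) = - (-16 + \frac{1}{2} \cdot 1 - 10 + 330 \cdot 1) = - (-16 + \frac{1}{2} - 10 + 330) = \left(-1\right) \frac{609}{2} = - \frac{609}{2}$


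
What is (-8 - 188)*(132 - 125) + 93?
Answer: -1279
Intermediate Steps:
(-8 - 188)*(132 - 125) + 93 = -196*7 + 93 = -1372 + 93 = -1279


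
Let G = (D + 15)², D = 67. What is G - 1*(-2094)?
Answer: 8818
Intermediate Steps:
G = 6724 (G = (67 + 15)² = 82² = 6724)
G - 1*(-2094) = 6724 - 1*(-2094) = 6724 + 2094 = 8818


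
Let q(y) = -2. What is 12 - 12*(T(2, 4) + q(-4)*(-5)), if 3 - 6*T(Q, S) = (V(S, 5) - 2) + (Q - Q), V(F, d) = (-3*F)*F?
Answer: -214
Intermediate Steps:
V(F, d) = -3*F²
T(Q, S) = ⅚ + S²/2 (T(Q, S) = ½ - ((-3*S² - 2) + (Q - Q))/6 = ½ - ((-2 - 3*S²) + 0)/6 = ½ - (-2 - 3*S²)/6 = ½ + (⅓ + S²/2) = ⅚ + S²/2)
12 - 12*(T(2, 4) + q(-4)*(-5)) = 12 - 12*((⅚ + (½)*4²) - 2*(-5)) = 12 - 12*((⅚ + (½)*16) + 10) = 12 - 12*((⅚ + 8) + 10) = 12 - 12*(53/6 + 10) = 12 - 12*113/6 = 12 - 226 = -214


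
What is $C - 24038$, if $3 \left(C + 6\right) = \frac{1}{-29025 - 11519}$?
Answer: $- \frac{2924519809}{121632} \approx -24044.0$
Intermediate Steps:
$C = - \frac{729793}{121632}$ ($C = -6 + \frac{1}{3 \left(-29025 - 11519\right)} = -6 + \frac{1}{3 \left(-40544\right)} = -6 + \frac{1}{3} \left(- \frac{1}{40544}\right) = -6 - \frac{1}{121632} = - \frac{729793}{121632} \approx -6.0$)
$C - 24038 = - \frac{729793}{121632} - 24038 = - \frac{2924519809}{121632}$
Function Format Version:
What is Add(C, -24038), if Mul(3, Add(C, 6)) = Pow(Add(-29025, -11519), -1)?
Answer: Rational(-2924519809, 121632) ≈ -24044.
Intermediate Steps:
C = Rational(-729793, 121632) (C = Add(-6, Mul(Rational(1, 3), Pow(Add(-29025, -11519), -1))) = Add(-6, Mul(Rational(1, 3), Pow(-40544, -1))) = Add(-6, Mul(Rational(1, 3), Rational(-1, 40544))) = Add(-6, Rational(-1, 121632)) = Rational(-729793, 121632) ≈ -6.0000)
Add(C, -24038) = Add(Rational(-729793, 121632), -24038) = Rational(-2924519809, 121632)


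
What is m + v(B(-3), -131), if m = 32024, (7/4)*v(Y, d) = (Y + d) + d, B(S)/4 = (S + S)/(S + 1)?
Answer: 223168/7 ≈ 31881.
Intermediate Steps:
B(S) = 8*S/(1 + S) (B(S) = 4*((S + S)/(S + 1)) = 4*((2*S)/(1 + S)) = 4*(2*S/(1 + S)) = 8*S/(1 + S))
v(Y, d) = 4*Y/7 + 8*d/7 (v(Y, d) = 4*((Y + d) + d)/7 = 4*(Y + 2*d)/7 = 4*Y/7 + 8*d/7)
m + v(B(-3), -131) = 32024 + (4*(8*(-3)/(1 - 3))/7 + (8/7)*(-131)) = 32024 + (4*(8*(-3)/(-2))/7 - 1048/7) = 32024 + (4*(8*(-3)*(-½))/7 - 1048/7) = 32024 + ((4/7)*12 - 1048/7) = 32024 + (48/7 - 1048/7) = 32024 - 1000/7 = 223168/7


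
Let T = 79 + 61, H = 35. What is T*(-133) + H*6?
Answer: -18410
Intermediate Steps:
T = 140
T*(-133) + H*6 = 140*(-133) + 35*6 = -18620 + 210 = -18410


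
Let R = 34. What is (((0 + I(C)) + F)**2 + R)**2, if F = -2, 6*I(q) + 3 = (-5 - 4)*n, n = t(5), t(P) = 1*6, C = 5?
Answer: 442225/16 ≈ 27639.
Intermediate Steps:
t(P) = 6
n = 6
I(q) = -19/2 (I(q) = -1/2 + ((-5 - 4)*6)/6 = -1/2 + (-9*6)/6 = -1/2 + (1/6)*(-54) = -1/2 - 9 = -19/2)
(((0 + I(C)) + F)**2 + R)**2 = (((0 - 19/2) - 2)**2 + 34)**2 = ((-19/2 - 2)**2 + 34)**2 = ((-23/2)**2 + 34)**2 = (529/4 + 34)**2 = (665/4)**2 = 442225/16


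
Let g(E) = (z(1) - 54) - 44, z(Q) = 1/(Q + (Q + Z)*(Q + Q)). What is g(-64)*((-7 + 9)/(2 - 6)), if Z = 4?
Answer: 1077/22 ≈ 48.955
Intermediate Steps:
z(Q) = 1/(Q + 2*Q*(4 + Q)) (z(Q) = 1/(Q + (Q + 4)*(Q + Q)) = 1/(Q + (4 + Q)*(2*Q)) = 1/(Q + 2*Q*(4 + Q)))
g(E) = -1077/11 (g(E) = (1/(1*(9 + 2*1)) - 54) - 44 = (1/(9 + 2) - 54) - 44 = (1/11 - 54) - 44 = -593/11 - 44 = -1077/11)
g(-64)*((-7 + 9)/(2 - 6)) = -1077*(-7 + 9)/(11*(2 - 6)) = -2154/(11*(-4)) = -2154*(-1)/(11*4) = -1077/11*(-½) = 1077/22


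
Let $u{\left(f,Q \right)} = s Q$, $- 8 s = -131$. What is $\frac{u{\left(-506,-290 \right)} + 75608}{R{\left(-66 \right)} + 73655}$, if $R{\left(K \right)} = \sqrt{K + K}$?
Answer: $\frac{2982364605}{3100033804} - \frac{40491 i \sqrt{33}}{1550016902} \approx 0.96204 - 0.00015006 i$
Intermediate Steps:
$s = \frac{131}{8}$ ($s = \left(- \frac{1}{8}\right) \left(-131\right) = \frac{131}{8} \approx 16.375$)
$R{\left(K \right)} = \sqrt{2} \sqrt{K}$ ($R{\left(K \right)} = \sqrt{2 K} = \sqrt{2} \sqrt{K}$)
$u{\left(f,Q \right)} = \frac{131 Q}{8}$
$\frac{u{\left(-506,-290 \right)} + 75608}{R{\left(-66 \right)} + 73655} = \frac{\frac{131}{8} \left(-290\right) + 75608}{\sqrt{2} \sqrt{-66} + 73655} = \frac{- \frac{18995}{4} + 75608}{\sqrt{2} i \sqrt{66} + 73655} = \frac{283437}{4 \left(2 i \sqrt{33} + 73655\right)} = \frac{283437}{4 \left(73655 + 2 i \sqrt{33}\right)}$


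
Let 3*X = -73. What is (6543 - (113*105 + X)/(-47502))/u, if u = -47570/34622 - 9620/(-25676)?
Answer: -52864006647487/8073616356 ≈ -6547.8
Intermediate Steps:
X = -73/3 (X = (⅓)*(-73) = -73/3 ≈ -24.333)
u = -15863280/15874187 (u = -47570*1/34622 - 9620*(-1/25676) = -23785/17311 + 2405/6419 = -15863280/15874187 ≈ -0.99931)
(6543 - (113*105 + X)/(-47502))/u = (6543 - (113*105 - 73/3)/(-47502))/(-15863280/15874187) = (6543 - (11865 - 73/3)*(-1)/47502)*(-15874187/15863280) = (6543 - 35522*(-1)/(3*47502))*(-15874187/15863280) = (6543 - 1*(-17761/71253))*(-15874187/15863280) = (6543 + 17761/71253)*(-15874187/15863280) = (466226140/71253)*(-15874187/15863280) = -52864006647487/8073616356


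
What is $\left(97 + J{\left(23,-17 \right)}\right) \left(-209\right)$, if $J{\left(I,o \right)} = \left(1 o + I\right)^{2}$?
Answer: $-27797$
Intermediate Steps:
$J{\left(I,o \right)} = \left(I + o\right)^{2}$ ($J{\left(I,o \right)} = \left(o + I\right)^{2} = \left(I + o\right)^{2}$)
$\left(97 + J{\left(23,-17 \right)}\right) \left(-209\right) = \left(97 + \left(23 - 17\right)^{2}\right) \left(-209\right) = \left(97 + 6^{2}\right) \left(-209\right) = \left(97 + 36\right) \left(-209\right) = 133 \left(-209\right) = -27797$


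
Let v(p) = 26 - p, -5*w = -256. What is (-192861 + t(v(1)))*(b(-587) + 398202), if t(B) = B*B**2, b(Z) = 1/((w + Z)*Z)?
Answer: -110985486938372236/1572573 ≈ -7.0576e+10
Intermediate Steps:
w = 256/5 (w = -1/5*(-256) = 256/5 ≈ 51.200)
b(Z) = 1/(Z*(256/5 + Z)) (b(Z) = 1/((256/5 + Z)*Z) = 1/(Z*(256/5 + Z)))
t(B) = B**3
(-192861 + t(v(1)))*(b(-587) + 398202) = (-192861 + (26 - 1*1)**3)*(5/(-587*(256 + 5*(-587))) + 398202) = (-192861 + (26 - 1)**3)*(5*(-1/587)/(256 - 2935) + 398202) = (-192861 + 25**3)*(5*(-1/587)/(-2679) + 398202) = (-192861 + 15625)*(5*(-1/587)*(-1/2679) + 398202) = -177236*(5/1572573 + 398202) = -177236*626201713751/1572573 = -110985486938372236/1572573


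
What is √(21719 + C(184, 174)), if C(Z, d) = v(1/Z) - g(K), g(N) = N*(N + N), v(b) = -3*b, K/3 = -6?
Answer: √178344806/92 ≈ 145.16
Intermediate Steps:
K = -18 (K = 3*(-6) = -18)
g(N) = 2*N² (g(N) = N*(2*N) = 2*N²)
C(Z, d) = -648 - 3/Z (C(Z, d) = -3/Z - 2*(-18)² = -3/Z - 2*324 = -3/Z - 1*648 = -3/Z - 648 = -648 - 3/Z)
√(21719 + C(184, 174)) = √(21719 + (-648 - 3/184)) = √(21719 - 119235/184) = √(3877061/184) = √178344806/92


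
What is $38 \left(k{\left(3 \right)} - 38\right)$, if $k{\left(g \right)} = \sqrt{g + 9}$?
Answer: $-1444 + 76 \sqrt{3} \approx -1312.4$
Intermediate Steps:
$k{\left(g \right)} = \sqrt{9 + g}$
$38 \left(k{\left(3 \right)} - 38\right) = 38 \left(\sqrt{9 + 3} - 38\right) = 38 \left(\sqrt{12} - 38\right) = 38 \left(2 \sqrt{3} - 38\right) = 38 \left(-38 + 2 \sqrt{3}\right) = -1444 + 76 \sqrt{3}$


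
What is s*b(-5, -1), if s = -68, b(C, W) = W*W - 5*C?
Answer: -1768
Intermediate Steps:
b(C, W) = W² - 5*C
s*b(-5, -1) = -68*((-1)² - 5*(-5)) = -68*(1 + 25) = -68*26 = -1768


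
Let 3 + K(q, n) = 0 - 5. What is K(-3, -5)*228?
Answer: -1824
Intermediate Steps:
K(q, n) = -8 (K(q, n) = -3 + (0 - 5) = -3 - 5 = -8)
K(-3, -5)*228 = -8*228 = -1824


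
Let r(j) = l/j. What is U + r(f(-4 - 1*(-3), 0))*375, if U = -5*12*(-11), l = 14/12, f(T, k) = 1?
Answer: 2195/2 ≈ 1097.5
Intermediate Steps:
l = 7/6 (l = 14*(1/12) = 7/6 ≈ 1.1667)
r(j) = 7/(6*j)
U = 660 (U = -60*(-11) = 660)
U + r(f(-4 - 1*(-3), 0))*375 = 660 + ((7/6)/1)*375 = 660 + ((7/6)*1)*375 = 660 + (7/6)*375 = 660 + 875/2 = 2195/2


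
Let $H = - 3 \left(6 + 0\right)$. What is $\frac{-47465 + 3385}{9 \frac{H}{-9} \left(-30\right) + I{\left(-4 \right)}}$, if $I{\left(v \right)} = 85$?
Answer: $\frac{8816}{91} \approx 96.879$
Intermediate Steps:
$H = -18$ ($H = \left(-3\right) 6 = -18$)
$\frac{-47465 + 3385}{9 \frac{H}{-9} \left(-30\right) + I{\left(-4 \right)}} = \frac{-47465 + 3385}{9 \left(- \frac{18}{-9}\right) \left(-30\right) + 85} = - \frac{44080}{9 \left(\left(-18\right) \left(- \frac{1}{9}\right)\right) \left(-30\right) + 85} = - \frac{44080}{9 \cdot 2 \left(-30\right) + 85} = - \frac{44080}{18 \left(-30\right) + 85} = - \frac{44080}{-540 + 85} = - \frac{44080}{-455} = \left(-44080\right) \left(- \frac{1}{455}\right) = \frac{8816}{91}$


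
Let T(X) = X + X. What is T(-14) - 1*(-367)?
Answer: 339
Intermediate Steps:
T(X) = 2*X
T(-14) - 1*(-367) = 2*(-14) - 1*(-367) = -28 + 367 = 339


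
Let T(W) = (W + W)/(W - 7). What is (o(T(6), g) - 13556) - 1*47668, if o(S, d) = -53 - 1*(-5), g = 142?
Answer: -61272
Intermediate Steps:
T(W) = 2*W/(-7 + W) (T(W) = (2*W)/(-7 + W) = 2*W/(-7 + W))
o(S, d) = -48 (o(S, d) = -53 + 5 = -48)
(o(T(6), g) - 13556) - 1*47668 = (-48 - 13556) - 1*47668 = -13604 - 47668 = -61272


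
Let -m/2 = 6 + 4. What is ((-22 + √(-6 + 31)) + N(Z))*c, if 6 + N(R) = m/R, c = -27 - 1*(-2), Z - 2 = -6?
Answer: 450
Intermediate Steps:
Z = -4 (Z = 2 - 6 = -4)
m = -20 (m = -2*(6 + 4) = -2*10 = -20)
c = -25 (c = -27 + 2 = -25)
N(R) = -6 - 20/R
((-22 + √(-6 + 31)) + N(Z))*c = ((-22 + √(-6 + 31)) + (-6 - 20/(-4)))*(-25) = ((-22 + √25) + (-6 - 20*(-¼)))*(-25) = ((-22 + 5) + (-6 + 5))*(-25) = (-17 - 1)*(-25) = -18*(-25) = 450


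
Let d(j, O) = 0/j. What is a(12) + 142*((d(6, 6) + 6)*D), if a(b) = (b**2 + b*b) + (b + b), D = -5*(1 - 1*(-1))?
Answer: -8208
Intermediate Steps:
d(j, O) = 0
D = -10 (D = -5*(1 + 1) = -5*2 = -10)
a(b) = 2*b + 2*b**2 (a(b) = (b**2 + b**2) + 2*b = 2*b**2 + 2*b = 2*b + 2*b**2)
a(12) + 142*((d(6, 6) + 6)*D) = 2*12*(1 + 12) + 142*((0 + 6)*(-10)) = 2*12*13 + 142*(6*(-10)) = 312 + 142*(-60) = 312 - 8520 = -8208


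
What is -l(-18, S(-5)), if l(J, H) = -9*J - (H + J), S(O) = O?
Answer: -185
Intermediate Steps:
l(J, H) = -H - 10*J (l(J, H) = -9*J + (-H - J) = -H - 10*J)
-l(-18, S(-5)) = -(-1*(-5) - 10*(-18)) = -(5 + 180) = -1*185 = -185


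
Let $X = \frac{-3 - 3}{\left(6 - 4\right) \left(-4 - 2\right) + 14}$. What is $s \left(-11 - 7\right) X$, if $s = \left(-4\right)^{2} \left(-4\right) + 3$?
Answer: $-3294$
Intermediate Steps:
$s = -61$ ($s = 16 \left(-4\right) + 3 = -64 + 3 = -61$)
$X = -3$ ($X = - \frac{6}{2 \left(-6\right) + 14} = - \frac{6}{-12 + 14} = - \frac{6}{2} = \left(-6\right) \frac{1}{2} = -3$)
$s \left(-11 - 7\right) X = - 61 \left(-11 - 7\right) \left(-3\right) = \left(-61\right) \left(-18\right) \left(-3\right) = 1098 \left(-3\right) = -3294$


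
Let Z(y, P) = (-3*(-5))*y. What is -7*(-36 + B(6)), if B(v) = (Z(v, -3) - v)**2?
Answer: -49140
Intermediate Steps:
Z(y, P) = 15*y
B(v) = 196*v**2 (B(v) = (15*v - v)**2 = (14*v)**2 = 196*v**2)
-7*(-36 + B(6)) = -7*(-36 + 196*6**2) = -7*(-36 + 196*36) = -7*(-36 + 7056) = -7*7020 = -49140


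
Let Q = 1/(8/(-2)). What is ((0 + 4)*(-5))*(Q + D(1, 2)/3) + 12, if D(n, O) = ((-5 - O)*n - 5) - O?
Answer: 331/3 ≈ 110.33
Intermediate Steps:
D(n, O) = -5 - O + n*(-5 - O) (D(n, O) = (n*(-5 - O) - 5) - O = (-5 + n*(-5 - O)) - O = -5 - O + n*(-5 - O))
Q = -1/4 (Q = 1/(8*(-1/2)) = 1/(-4) = -1/4 ≈ -0.25000)
((0 + 4)*(-5))*(Q + D(1, 2)/3) + 12 = ((0 + 4)*(-5))*(-1/4 + (-5 - 1*2 - 5*1 - 1*2*1)/3) + 12 = (4*(-5))*(-1/4 + (-5 - 2 - 5 - 2)*(1/3)) + 12 = -20*(-1/4 - 14*1/3) + 12 = -20*(-1/4 - 14/3) + 12 = -20*(-59/12) + 12 = 295/3 + 12 = 331/3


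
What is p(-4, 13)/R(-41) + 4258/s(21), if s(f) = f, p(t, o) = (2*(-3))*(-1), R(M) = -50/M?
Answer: 109033/525 ≈ 207.68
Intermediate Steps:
p(t, o) = 6 (p(t, o) = -6*(-1) = 6)
p(-4, 13)/R(-41) + 4258/s(21) = 6/((-50/(-41))) + 4258/21 = 6/((-50*(-1/41))) + 4258*(1/21) = 6/(50/41) + 4258/21 = 6*(41/50) + 4258/21 = 123/25 + 4258/21 = 109033/525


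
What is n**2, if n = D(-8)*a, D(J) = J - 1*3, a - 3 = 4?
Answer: 5929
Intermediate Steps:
a = 7 (a = 3 + 4 = 7)
D(J) = -3 + J (D(J) = J - 3 = -3 + J)
n = -77 (n = (-3 - 8)*7 = -11*7 = -77)
n**2 = (-77)**2 = 5929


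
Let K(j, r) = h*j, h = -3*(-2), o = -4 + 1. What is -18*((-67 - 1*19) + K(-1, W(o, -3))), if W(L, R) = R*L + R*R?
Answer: 1656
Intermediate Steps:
o = -3
W(L, R) = R² + L*R (W(L, R) = L*R + R² = R² + L*R)
h = 6
K(j, r) = 6*j
-18*((-67 - 1*19) + K(-1, W(o, -3))) = -18*((-67 - 1*19) + 6*(-1)) = -18*((-67 - 19) - 6) = -18*(-86 - 6) = -18*(-92) = 1656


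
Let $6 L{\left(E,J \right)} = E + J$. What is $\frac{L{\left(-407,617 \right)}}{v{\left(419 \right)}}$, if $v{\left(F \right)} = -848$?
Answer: $- \frac{35}{848} \approx -0.041274$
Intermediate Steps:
$L{\left(E,J \right)} = \frac{E}{6} + \frac{J}{6}$ ($L{\left(E,J \right)} = \frac{E + J}{6} = \frac{E}{6} + \frac{J}{6}$)
$\frac{L{\left(-407,617 \right)}}{v{\left(419 \right)}} = \frac{\frac{1}{6} \left(-407\right) + \frac{1}{6} \cdot 617}{-848} = \left(- \frac{407}{6} + \frac{617}{6}\right) \left(- \frac{1}{848}\right) = 35 \left(- \frac{1}{848}\right) = - \frac{35}{848}$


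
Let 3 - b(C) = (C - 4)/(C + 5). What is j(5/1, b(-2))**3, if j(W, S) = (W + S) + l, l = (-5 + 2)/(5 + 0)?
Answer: 103823/125 ≈ 830.58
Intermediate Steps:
b(C) = 3 - (-4 + C)/(5 + C) (b(C) = 3 - (C - 4)/(C + 5) = 3 - (-4 + C)/(5 + C))
l = -3/5 ≈ -0.60000
j(W, S) = -3/5 + S + W (j(W, S) = (W + S) - 3/5 = (S + W) - 3/5 = -3/5 + S + W)
j(5/1, b(-2))**3 = (-3/5 + (19 + 2*(-2))/(5 - 2) + 5/1)**3 = (-3/5 + (19 - 4)/3 + 5*1)**3 = (-3/5 + (1/3)*15 + 5)**3 = (-3/5 + 5 + 5)**3 = (47/5)**3 = 103823/125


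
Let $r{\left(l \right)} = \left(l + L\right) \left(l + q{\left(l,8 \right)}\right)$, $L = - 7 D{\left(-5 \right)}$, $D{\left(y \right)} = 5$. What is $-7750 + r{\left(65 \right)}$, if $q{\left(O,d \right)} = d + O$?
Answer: $-3610$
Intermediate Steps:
$q{\left(O,d \right)} = O + d$
$L = -35$ ($L = \left(-7\right) 5 = -35$)
$r{\left(l \right)} = \left(-35 + l\right) \left(8 + 2 l\right)$ ($r{\left(l \right)} = \left(l - 35\right) \left(l + \left(l + 8\right)\right) = \left(-35 + l\right) \left(l + \left(8 + l\right)\right) = \left(-35 + l\right) \left(8 + 2 l\right)$)
$-7750 + r{\left(65 \right)} = -7750 - \left(4310 - 8450\right) = -7750 - -4140 = -7750 + 4140 = -3610$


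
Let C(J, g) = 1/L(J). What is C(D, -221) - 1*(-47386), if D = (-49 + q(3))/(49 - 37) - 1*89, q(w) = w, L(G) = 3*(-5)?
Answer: 710789/15 ≈ 47386.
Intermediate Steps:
L(G) = -15
D = -557/6 (D = (-49 + 3)/(49 - 37) - 1*89 = -46/12 - 89 = -46*1/12 - 89 = -23/6 - 89 = -557/6 ≈ -92.833)
C(J, g) = -1/15 (C(J, g) = 1/(-15) = -1/15)
C(D, -221) - 1*(-47386) = -1/15 - 1*(-47386) = -1/15 + 47386 = 710789/15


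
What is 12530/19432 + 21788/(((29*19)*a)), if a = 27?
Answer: 43556659/20649276 ≈ 2.1094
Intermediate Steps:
12530/19432 + 21788/(((29*19)*a)) = 12530/19432 + 21788/(((29*19)*27)) = 12530*(1/19432) + 21788/((551*27)) = 895/1388 + 21788/14877 = 43556659/20649276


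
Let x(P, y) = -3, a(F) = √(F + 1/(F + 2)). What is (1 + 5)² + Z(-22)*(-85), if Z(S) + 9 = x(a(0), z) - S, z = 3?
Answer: -814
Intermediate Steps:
a(F) = √(F + 1/(2 + F))
Z(S) = -12 - S (Z(S) = -9 + (-3 - S) = -12 - S)
(1 + 5)² + Z(-22)*(-85) = (1 + 5)² + (-12 - 1*(-22))*(-85) = 6² + (-12 + 22)*(-85) = 36 + 10*(-85) = 36 - 850 = -814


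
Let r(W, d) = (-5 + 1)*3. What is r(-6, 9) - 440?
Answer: -452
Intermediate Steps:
r(W, d) = -12 (r(W, d) = -4*3 = -12)
r(-6, 9) - 440 = -12 - 440 = -452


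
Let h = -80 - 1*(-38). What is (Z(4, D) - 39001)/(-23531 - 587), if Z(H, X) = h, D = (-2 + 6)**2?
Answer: 39043/24118 ≈ 1.6188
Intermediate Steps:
D = 16 (D = 4**2 = 16)
h = -42 (h = -80 + 38 = -42)
Z(H, X) = -42
(Z(4, D) - 39001)/(-23531 - 587) = (-42 - 39001)/(-23531 - 587) = -39043/(-24118) = -39043*(-1/24118) = 39043/24118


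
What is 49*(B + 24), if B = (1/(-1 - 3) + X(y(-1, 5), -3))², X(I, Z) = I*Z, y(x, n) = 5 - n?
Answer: 18865/16 ≈ 1179.1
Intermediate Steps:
B = 1/16 (B = (1/(-1 - 3) + (5 - 1*5)*(-3))² = (1/(-4) + (5 - 5)*(-3))² = (-¼ + 0*(-3))² = (-¼ + 0)² = (-¼)² = 1/16 ≈ 0.062500)
49*(B + 24) = 49*(1/16 + 24) = 49*(385/16) = 18865/16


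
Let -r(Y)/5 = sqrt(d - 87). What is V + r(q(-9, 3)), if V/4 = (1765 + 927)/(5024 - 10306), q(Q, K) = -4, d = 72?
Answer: -5384/2641 - 5*I*sqrt(15) ≈ -2.0386 - 19.365*I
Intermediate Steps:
r(Y) = -5*I*sqrt(15) (r(Y) = -5*sqrt(72 - 87) = -5*I*sqrt(15))
V = -5384/2641 (V = 4*((1765 + 927)/(5024 - 10306)) = 4*(2692/(-5282)) = 4*(2692*(-1/5282)) = 4*(-1346/2641) = -5384/2641 ≈ -2.0386)
V + r(q(-9, 3)) = -5384/2641 - 5*I*sqrt(15)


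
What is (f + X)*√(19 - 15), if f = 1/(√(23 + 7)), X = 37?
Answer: 74 + √30/15 ≈ 74.365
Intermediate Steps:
f = √30/30 (f = 1/(√30) = √30/30 ≈ 0.18257)
(f + X)*√(19 - 15) = (√30/30 + 37)*√(19 - 15) = (37 + √30/30)*√4 = (37 + √30/30)*2 = 74 + √30/15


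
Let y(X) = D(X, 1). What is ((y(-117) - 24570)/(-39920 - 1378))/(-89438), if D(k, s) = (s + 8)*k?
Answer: -8541/1231203508 ≈ -6.9371e-6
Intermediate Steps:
D(k, s) = k*(8 + s) (D(k, s) = (8 + s)*k = k*(8 + s))
y(X) = 9*X (y(X) = X*(8 + 1) = X*9 = 9*X)
((y(-117) - 24570)/(-39920 - 1378))/(-89438) = ((9*(-117) - 24570)/(-39920 - 1378))/(-89438) = ((-1053 - 24570)/(-41298))*(-1/89438) = -25623*(-1/41298)*(-1/89438) = (8541/13766)*(-1/89438) = -8541/1231203508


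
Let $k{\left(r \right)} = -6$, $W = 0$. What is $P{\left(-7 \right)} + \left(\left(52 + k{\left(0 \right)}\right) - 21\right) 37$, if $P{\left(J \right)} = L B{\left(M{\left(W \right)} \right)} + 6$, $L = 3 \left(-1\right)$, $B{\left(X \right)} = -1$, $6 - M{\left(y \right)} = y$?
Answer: $934$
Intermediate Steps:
$M{\left(y \right)} = 6 - y$
$L = -3$
$P{\left(J \right)} = 9$ ($P{\left(J \right)} = \left(-3\right) \left(-1\right) + 6 = 3 + 6 = 9$)
$P{\left(-7 \right)} + \left(\left(52 + k{\left(0 \right)}\right) - 21\right) 37 = 9 + \left(\left(52 - 6\right) - 21\right) 37 = 9 + \left(46 - 21\right) 37 = 9 + 25 \cdot 37 = 9 + 925 = 934$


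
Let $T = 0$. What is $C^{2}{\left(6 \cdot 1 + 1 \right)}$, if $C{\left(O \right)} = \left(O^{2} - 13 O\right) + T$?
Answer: $1764$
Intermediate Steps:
$C{\left(O \right)} = O^{2} - 13 O$ ($C{\left(O \right)} = \left(O^{2} - 13 O\right) + 0 = O^{2} - 13 O$)
$C^{2}{\left(6 \cdot 1 + 1 \right)} = \left(\left(6 \cdot 1 + 1\right) \left(-13 + \left(6 \cdot 1 + 1\right)\right)\right)^{2} = \left(\left(6 + 1\right) \left(-13 + \left(6 + 1\right)\right)\right)^{2} = \left(7 \left(-13 + 7\right)\right)^{2} = \left(7 \left(-6\right)\right)^{2} = \left(-42\right)^{2} = 1764$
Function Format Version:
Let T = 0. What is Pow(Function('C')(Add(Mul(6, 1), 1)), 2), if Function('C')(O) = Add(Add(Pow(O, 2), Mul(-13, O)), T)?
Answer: 1764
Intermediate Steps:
Function('C')(O) = Add(Pow(O, 2), Mul(-13, O)) (Function('C')(O) = Add(Add(Pow(O, 2), Mul(-13, O)), 0) = Add(Pow(O, 2), Mul(-13, O)))
Pow(Function('C')(Add(Mul(6, 1), 1)), 2) = Pow(Mul(Add(Mul(6, 1), 1), Add(-13, Add(Mul(6, 1), 1))), 2) = Pow(Mul(Add(6, 1), Add(-13, Add(6, 1))), 2) = Pow(Mul(7, Add(-13, 7)), 2) = Pow(Mul(7, -6), 2) = Pow(-42, 2) = 1764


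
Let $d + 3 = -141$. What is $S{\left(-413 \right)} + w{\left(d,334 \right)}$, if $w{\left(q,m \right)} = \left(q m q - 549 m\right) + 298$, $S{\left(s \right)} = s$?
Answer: $6742343$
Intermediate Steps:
$d = -144$ ($d = -3 - 141 = -144$)
$w{\left(q,m \right)} = 298 - 549 m + m q^{2}$ ($w{\left(q,m \right)} = \left(m q q - 549 m\right) + 298 = \left(m q^{2} - 549 m\right) + 298 = \left(- 549 m + m q^{2}\right) + 298 = 298 - 549 m + m q^{2}$)
$S{\left(-413 \right)} + w{\left(d,334 \right)} = -413 + \left(298 - 183366 + 334 \left(-144\right)^{2}\right) = -413 + \left(298 - 183366 + 334 \cdot 20736\right) = -413 + \left(298 - 183366 + 6925824\right) = -413 + 6742756 = 6742343$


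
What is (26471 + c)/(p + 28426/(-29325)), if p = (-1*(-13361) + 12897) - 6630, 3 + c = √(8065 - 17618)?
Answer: 388087050/287781337 + 29325*I*√9553/575562674 ≈ 1.3485 + 0.0049798*I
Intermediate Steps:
c = -3 + I*√9553 (c = -3 + √(8065 - 17618) = -3 + √(-9553) = -3 + I*√9553 ≈ -3.0 + 97.74*I)
p = 19628 (p = (13361 + 12897) - 6630 = 26258 - 6630 = 19628)
(26471 + c)/(p + 28426/(-29325)) = (26471 + (-3 + I*√9553))/(19628 + 28426/(-29325)) = (26468 + I*√9553)/(19628 + 28426*(-1/29325)) = (26468 + I*√9553)/(19628 - 28426/29325) = (26468 + I*√9553)/(575562674/29325) = (26468 + I*√9553)*(29325/575562674) = 388087050/287781337 + 29325*I*√9553/575562674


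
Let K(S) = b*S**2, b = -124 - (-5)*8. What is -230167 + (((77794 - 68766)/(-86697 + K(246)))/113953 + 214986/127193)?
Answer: -17247367969967677774289/74934697967911089 ≈ -2.3017e+5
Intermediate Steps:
b = -84 (b = -124 - 1*(-40) = -124 + 40 = -84)
K(S) = -84*S**2
-230167 + (((77794 - 68766)/(-86697 + K(246)))/113953 + 214986/127193) = -230167 + (((77794 - 68766)/(-86697 - 84*246**2))/113953 + 214986/127193) = -230167 + ((9028/(-86697 - 84*60516))*(1/113953) + 214986*(1/127193)) = -230167 + ((9028/(-86697 - 5083344))*(1/113953) + 214986/127193) = -230167 + ((9028/(-5170041))*(1/113953) + 214986/127193) = -230167 + ((9028*(-1/5170041))*(1/113953) + 214986/127193) = -230167 + (-9028/5170041*1/113953 + 214986/127193) = -230167 + (-9028/589141682073 + 214986/127193) = -230167 + 126657212513847574/74934697967911089 = -17247367969967677774289/74934697967911089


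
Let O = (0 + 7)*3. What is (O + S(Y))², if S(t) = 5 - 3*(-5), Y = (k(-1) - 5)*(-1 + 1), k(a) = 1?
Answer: 1681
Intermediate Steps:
O = 21 (O = 7*3 = 21)
Y = 0 (Y = (1 - 5)*(-1 + 1) = -4*0 = 0)
S(t) = 20 (S(t) = 5 + 15 = 20)
(O + S(Y))² = (21 + 20)² = 41² = 1681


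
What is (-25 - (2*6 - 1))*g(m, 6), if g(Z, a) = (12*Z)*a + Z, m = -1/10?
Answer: 1314/5 ≈ 262.80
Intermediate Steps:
m = -⅒ (m = -1*⅒ = -⅒ ≈ -0.10000)
g(Z, a) = Z + 12*Z*a (g(Z, a) = 12*Z*a + Z = Z + 12*Z*a)
(-25 - (2*6 - 1))*g(m, 6) = (-25 - (2*6 - 1))*(-(1 + 12*6)/10) = (-25 - (12 - 1))*(-(1 + 72)/10) = (-25 - 1*11)*(-⅒*73) = (-25 - 11)*(-73/10) = -36*(-73/10) = 1314/5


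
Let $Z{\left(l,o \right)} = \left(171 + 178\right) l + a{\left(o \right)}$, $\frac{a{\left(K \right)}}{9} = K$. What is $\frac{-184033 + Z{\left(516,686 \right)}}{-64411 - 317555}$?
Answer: $- \frac{2225}{381966} \approx -0.0058251$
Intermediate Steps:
$a{\left(K \right)} = 9 K$
$Z{\left(l,o \right)} = 9 o + 349 l$ ($Z{\left(l,o \right)} = \left(171 + 178\right) l + 9 o = 349 l + 9 o = 9 o + 349 l$)
$\frac{-184033 + Z{\left(516,686 \right)}}{-64411 - 317555} = \frac{-184033 + \left(9 \cdot 686 + 349 \cdot 516\right)}{-64411 - 317555} = \frac{-184033 + \left(6174 + 180084\right)}{-381966} = \left(-184033 + 186258\right) \left(- \frac{1}{381966}\right) = 2225 \left(- \frac{1}{381966}\right) = - \frac{2225}{381966}$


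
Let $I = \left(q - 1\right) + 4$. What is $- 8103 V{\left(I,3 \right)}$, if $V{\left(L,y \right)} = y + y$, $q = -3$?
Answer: $-48618$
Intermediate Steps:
$I = 0$ ($I = \left(-3 - 1\right) + 4 = -4 + 4 = 0$)
$V{\left(L,y \right)} = 2 y$
$- 8103 V{\left(I,3 \right)} = - 8103 \cdot 2 \cdot 3 = \left(-8103\right) 6 = -48618$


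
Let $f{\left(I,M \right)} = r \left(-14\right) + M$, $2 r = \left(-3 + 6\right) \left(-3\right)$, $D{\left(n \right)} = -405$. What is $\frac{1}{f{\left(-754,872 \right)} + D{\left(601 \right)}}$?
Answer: $\frac{1}{530} \approx 0.0018868$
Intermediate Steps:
$r = - \frac{9}{2}$ ($r = \frac{\left(-3 + 6\right) \left(-3\right)}{2} = \frac{3 \left(-3\right)}{2} = \frac{1}{2} \left(-9\right) = - \frac{9}{2} \approx -4.5$)
$f{\left(I,M \right)} = 63 + M$ ($f{\left(I,M \right)} = \left(- \frac{9}{2}\right) \left(-14\right) + M = 63 + M$)
$\frac{1}{f{\left(-754,872 \right)} + D{\left(601 \right)}} = \frac{1}{\left(63 + 872\right) - 405} = \frac{1}{935 - 405} = \frac{1}{530}$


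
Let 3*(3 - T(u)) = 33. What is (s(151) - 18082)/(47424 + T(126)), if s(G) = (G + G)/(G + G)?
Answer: -18081/47416 ≈ -0.38133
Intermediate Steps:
T(u) = -8 (T(u) = 3 - ⅓*33 = 3 - 11 = -8)
s(G) = 1 (s(G) = (2*G)/((2*G)) = (2*G)*(1/(2*G)) = 1)
(s(151) - 18082)/(47424 + T(126)) = (1 - 18082)/(47424 - 8) = -18081/47416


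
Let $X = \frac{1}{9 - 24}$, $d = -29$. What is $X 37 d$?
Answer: $\frac{1073}{15} \approx 71.533$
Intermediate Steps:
$X = - \frac{1}{15}$ ($X = \frac{1}{-15} = - \frac{1}{15} \approx -0.066667$)
$X 37 d = \left(- \frac{1}{15}\right) 37 \left(-29\right) = \left(- \frac{37}{15}\right) \left(-29\right) = \frac{1073}{15}$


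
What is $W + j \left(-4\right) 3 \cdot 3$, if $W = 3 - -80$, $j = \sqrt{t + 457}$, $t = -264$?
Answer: $83 - 36 \sqrt{193} \approx -417.13$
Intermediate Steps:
$j = \sqrt{193}$ ($j = \sqrt{-264 + 457} = \sqrt{193} \approx 13.892$)
$W = 83$ ($W = 3 + 80 = 83$)
$W + j \left(-4\right) 3 \cdot 3 = 83 + \sqrt{193} \left(-4\right) 3 \cdot 3 = 83 + \sqrt{193} \left(\left(-12\right) 3\right) = 83 + \sqrt{193} \left(-36\right) = 83 - 36 \sqrt{193}$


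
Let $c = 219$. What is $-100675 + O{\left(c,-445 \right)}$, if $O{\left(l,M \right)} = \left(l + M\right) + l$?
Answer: $-100682$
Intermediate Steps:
$O{\left(l,M \right)} = M + 2 l$ ($O{\left(l,M \right)} = \left(M + l\right) + l = M + 2 l$)
$-100675 + O{\left(c,-445 \right)} = -100675 + \left(-445 + 2 \cdot 219\right) = -100675 + \left(-445 + 438\right) = -100675 - 7 = -100682$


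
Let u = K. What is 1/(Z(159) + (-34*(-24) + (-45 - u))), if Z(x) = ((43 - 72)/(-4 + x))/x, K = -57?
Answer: 24645/20406031 ≈ 0.0012077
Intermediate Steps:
u = -57
Z(x) = -29/(x*(-4 + x)) (Z(x) = (-29/(-4 + x))/x = -29/(x*(-4 + x)))
1/(Z(159) + (-34*(-24) + (-45 - u))) = 1/(-29/(159*(-4 + 159)) + (-34*(-24) + (-45 - 1*(-57)))) = 1/(-29*1/159/155 + (816 + (-45 + 57))) = 1/(-29*1/159*1/155 + (816 + 12)) = 1/(-29/24645 + 828) = 1/(20406031/24645) = 24645/20406031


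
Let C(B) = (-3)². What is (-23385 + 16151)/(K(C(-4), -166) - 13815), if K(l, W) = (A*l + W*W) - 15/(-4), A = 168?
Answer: -28936/61027 ≈ -0.47415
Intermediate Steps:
C(B) = 9
K(l, W) = 15/4 + W² + 168*l (K(l, W) = (168*l + W*W) - 15/(-4) = (168*l + W²) - 15*(-¼) = (W² + 168*l) + 15/4 = 15/4 + W² + 168*l)
(-23385 + 16151)/(K(C(-4), -166) - 13815) = (-23385 + 16151)/((15/4 + (-166)² + 168*9) - 13815) = -7234/((15/4 + 27556 + 1512) - 13815) = -7234/(116287/4 - 13815) = -7234/61027/4 = -7234*4/61027 = -28936/61027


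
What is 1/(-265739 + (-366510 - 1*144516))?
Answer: -1/776765 ≈ -1.2874e-6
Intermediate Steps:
1/(-265739 + (-366510 - 1*144516)) = 1/(-265739 + (-366510 - 144516)) = 1/(-265739 - 511026) = 1/(-776765) = -1/776765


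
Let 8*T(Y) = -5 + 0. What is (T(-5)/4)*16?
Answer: -5/2 ≈ -2.5000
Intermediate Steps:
T(Y) = -5/8 (T(Y) = (-5 + 0)/8 = (⅛)*(-5) = -5/8)
(T(-5)/4)*16 = (-5/8/4)*16 = ((¼)*(-5/8))*16 = -5/32*16 = -5/2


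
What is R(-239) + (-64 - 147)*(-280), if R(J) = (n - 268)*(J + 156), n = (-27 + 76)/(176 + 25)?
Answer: 16342057/201 ≈ 81304.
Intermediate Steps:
n = 49/201 ≈ 0.24378
R(J) = -2798588/67 - 53819*J/201 (R(J) = (49/201 - 268)*(J + 156) = -53819*(156 + J)/201 = -2798588/67 - 53819*J/201)
R(-239) + (-64 - 147)*(-280) = (-2798588/67 - 53819/201*(-239)) + (-64 - 147)*(-280) = (-2798588/67 + 12862741/201) - 211*(-280) = 4466977/201 + 59080 = 16342057/201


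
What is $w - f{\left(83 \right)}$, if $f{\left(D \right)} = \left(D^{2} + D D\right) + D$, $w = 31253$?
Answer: $17392$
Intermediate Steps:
$f{\left(D \right)} = D + 2 D^{2}$ ($f{\left(D \right)} = \left(D^{2} + D^{2}\right) + D = 2 D^{2} + D = D + 2 D^{2}$)
$w - f{\left(83 \right)} = 31253 - 83 \left(1 + 2 \cdot 83\right) = 31253 - 83 \left(1 + 166\right) = 31253 - 83 \cdot 167 = 31253 - 13861 = 17392$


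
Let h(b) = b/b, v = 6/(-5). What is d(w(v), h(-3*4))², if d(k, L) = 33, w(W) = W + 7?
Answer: 1089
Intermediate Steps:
v = -6/5 (v = 6*(-⅕) = -6/5 ≈ -1.2000)
h(b) = 1
w(W) = 7 + W
d(w(v), h(-3*4))² = 33² = 1089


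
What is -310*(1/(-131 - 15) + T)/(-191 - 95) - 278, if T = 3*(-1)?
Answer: -5872129/20878 ≈ -281.26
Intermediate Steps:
T = -3
-310*(1/(-131 - 15) + T)/(-191 - 95) - 278 = -310*(1/(-131 - 15) - 3)/(-191 - 95) - 278 = -310*(1/(-146) - 3)/(-286) - 278 = -310*(-1/146 - 3)*(-1)/286 - 278 = -(-68045)*(-1)/(73*286) - 278 = -310*439/41756 - 278 = -68045/20878 - 278 = -5872129/20878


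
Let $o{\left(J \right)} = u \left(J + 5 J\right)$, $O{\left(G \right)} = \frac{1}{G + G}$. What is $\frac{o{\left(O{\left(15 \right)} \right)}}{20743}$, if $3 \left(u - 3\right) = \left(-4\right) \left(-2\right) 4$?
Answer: $\frac{41}{311145} \approx 0.00013177$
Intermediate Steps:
$u = \frac{41}{3}$ ($u = 3 + \frac{\left(-4\right) \left(-2\right) 4}{3} = 3 + \frac{8 \cdot 4}{3} = 3 + \frac{1}{3} \cdot 32 = 3 + \frac{32}{3} = \frac{41}{3} \approx 13.667$)
$O{\left(G \right)} = \frac{1}{2 G}$
$o{\left(J \right)} = 82 J$ ($o{\left(J \right)} = \frac{41 \left(J + 5 J\right)}{3} = \frac{41 \cdot 6 J}{3} = 82 J$)
$\frac{o{\left(O{\left(15 \right)} \right)}}{20743} = \frac{82 \frac{1}{2 \cdot 15}}{20743} = 82 \cdot \frac{1}{2} \cdot \frac{1}{15} \cdot \frac{1}{20743} = 82 \cdot \frac{1}{30} \cdot \frac{1}{20743} = \frac{41}{15} \cdot \frac{1}{20743} = \frac{41}{311145}$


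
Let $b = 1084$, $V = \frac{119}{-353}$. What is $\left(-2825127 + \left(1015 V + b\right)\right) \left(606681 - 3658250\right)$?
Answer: $\frac{3042438595695516}{353} \approx 8.6188 \cdot 10^{12}$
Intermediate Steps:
$V = - \frac{119}{353}$ ($V = 119 \left(- \frac{1}{353}\right) = - \frac{119}{353} \approx -0.33711$)
$\left(-2825127 + \left(1015 V + b\right)\right) \left(606681 - 3658250\right) = \left(-2825127 + \left(1015 \left(- \frac{119}{353}\right) + 1084\right)\right) \left(606681 - 3658250\right) = \left(-2825127 + \left(- \frac{120785}{353} + 1084\right)\right) \left(-3051569\right) = \left(-2825127 + \frac{261867}{353}\right) \left(-3051569\right) = \left(- \frac{997007964}{353}\right) \left(-3051569\right) = \frac{3042438595695516}{353}$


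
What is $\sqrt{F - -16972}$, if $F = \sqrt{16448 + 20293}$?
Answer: $\sqrt{16972 + \sqrt{36741}} \approx 131.01$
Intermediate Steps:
$F = \sqrt{36741} \approx 191.68$
$\sqrt{F - -16972} = \sqrt{\sqrt{36741} - -16972} = \sqrt{\sqrt{36741} + 16972} = \sqrt{16972 + \sqrt{36741}}$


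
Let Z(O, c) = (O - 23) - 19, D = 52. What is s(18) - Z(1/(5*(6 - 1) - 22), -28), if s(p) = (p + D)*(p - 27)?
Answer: -1765/3 ≈ -588.33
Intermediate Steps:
s(p) = (-27 + p)*(52 + p) (s(p) = (p + 52)*(p - 27) = (52 + p)*(-27 + p) = (-27 + p)*(52 + p))
Z(O, c) = -42 + O (Z(O, c) = (-23 + O) - 19 = -42 + O)
s(18) - Z(1/(5*(6 - 1) - 22), -28) = (-1404 + 18**2 + 25*18) - (-42 + 1/(5*(6 - 1) - 22)) = (-1404 + 324 + 450) - (-42 + 1/(5*5 - 22)) = -630 - (-42 + 1/(25 - 22)) = -630 - (-42 + 1/3) = -630 - 1*(-125/3) = -630 + 125/3 = -1765/3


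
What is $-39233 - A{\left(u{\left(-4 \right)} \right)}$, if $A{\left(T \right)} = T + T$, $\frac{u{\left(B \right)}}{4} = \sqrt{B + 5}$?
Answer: $-39241$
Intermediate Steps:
$u{\left(B \right)} = 4 \sqrt{5 + B}$ ($u{\left(B \right)} = 4 \sqrt{B + 5} = 4 \sqrt{5 + B}$)
$A{\left(T \right)} = 2 T$
$-39233 - A{\left(u{\left(-4 \right)} \right)} = -39233 - 2 \cdot 4 \sqrt{5 - 4} = -39233 - 2 \cdot 4 \sqrt{1} = -39233 - 2 \cdot 4 \cdot 1 = -39233 - 2 \cdot 4 = -39233 - 8 = -39241$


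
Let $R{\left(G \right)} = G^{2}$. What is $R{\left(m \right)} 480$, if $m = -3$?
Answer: $4320$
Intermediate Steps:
$R{\left(m \right)} 480 = \left(-3\right)^{2} \cdot 480 = 9 \cdot 480 = 4320$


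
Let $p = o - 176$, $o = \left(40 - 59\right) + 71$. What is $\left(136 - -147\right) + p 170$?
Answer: $-20797$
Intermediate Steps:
$o = 52$ ($o = -19 + 71 = 52$)
$p = -124$ ($p = 52 - 176 = -124$)
$\left(136 - -147\right) + p 170 = \left(136 - -147\right) - 21080 = \left(136 + 147\right) - 21080 = 283 - 21080 = -20797$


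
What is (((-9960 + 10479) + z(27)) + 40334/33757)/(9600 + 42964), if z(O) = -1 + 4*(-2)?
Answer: 4314101/443600737 ≈ 0.0097252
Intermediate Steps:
z(O) = -9 (z(O) = -1 - 8 = -9)
(((-9960 + 10479) + z(27)) + 40334/33757)/(9600 + 42964) = (((-9960 + 10479) - 9) + 40334/33757)/(9600 + 42964) = ((519 - 9) + 40334*(1/33757))/52564 = (510 + 40334/33757)*(1/52564) = (17256404/33757)*(1/52564) = 4314101/443600737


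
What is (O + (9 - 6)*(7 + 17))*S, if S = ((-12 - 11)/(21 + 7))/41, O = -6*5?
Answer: -69/82 ≈ -0.84146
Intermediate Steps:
O = -30
S = -23/1148 (S = -23/28*(1/41) = -23*1/28*(1/41) = -23/28*1/41 = -23/1148 ≈ -0.020035)
(O + (9 - 6)*(7 + 17))*S = (-30 + (9 - 6)*(7 + 17))*(-23/1148) = (-30 + 3*24)*(-23/1148) = (-30 + 72)*(-23/1148) = 42*(-23/1148) = -69/82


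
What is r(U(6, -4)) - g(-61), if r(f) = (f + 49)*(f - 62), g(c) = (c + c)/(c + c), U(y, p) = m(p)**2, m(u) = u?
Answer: -2991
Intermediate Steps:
U(y, p) = p**2
g(c) = 1 (g(c) = (2*c)/((2*c)) = (2*c)*(1/(2*c)) = 1)
r(f) = (-62 + f)*(49 + f) (r(f) = (49 + f)*(-62 + f) = (-62 + f)*(49 + f))
r(U(6, -4)) - g(-61) = (-3038 + ((-4)**2)**2 - 13*(-4)**2) - 1*1 = (-3038 + 16**2 - 13*16) - 1 = (-3038 + 256 - 208) - 1 = -2990 - 1 = -2991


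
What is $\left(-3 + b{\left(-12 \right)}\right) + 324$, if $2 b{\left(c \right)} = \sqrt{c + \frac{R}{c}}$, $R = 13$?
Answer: $321 + \frac{i \sqrt{471}}{12} \approx 321.0 + 1.8085 i$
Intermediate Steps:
$b{\left(c \right)} = \frac{\sqrt{c + \frac{13}{c}}}{2}$
$\left(-3 + b{\left(-12 \right)}\right) + 324 = \left(-3 + \frac{\sqrt{-12 + \frac{13}{-12}}}{2}\right) + 324 = \left(-3 + \frac{\sqrt{-12 + 13 \left(- \frac{1}{12}\right)}}{2}\right) + 324 = \left(-3 + \frac{\sqrt{-12 - \frac{13}{12}}}{2}\right) + 324 = \left(-3 + \frac{\sqrt{- \frac{157}{12}}}{2}\right) + 324 = \left(-3 + \frac{\frac{1}{6} i \sqrt{471}}{2}\right) + 324 = \left(-3 + \frac{i \sqrt{471}}{12}\right) + 324 = 321 + \frac{i \sqrt{471}}{12}$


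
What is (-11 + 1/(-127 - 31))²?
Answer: 3024121/24964 ≈ 121.14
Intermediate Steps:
(-11 + 1/(-127 - 31))² = (-11 + 1/(-158))² = (-11 - 1/158)² = (-1739/158)² = 3024121/24964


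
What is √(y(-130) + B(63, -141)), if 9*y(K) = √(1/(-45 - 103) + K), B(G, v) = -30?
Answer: √(-1478520 + 74*I*√711917)/222 ≈ 0.11563 + 5.4784*I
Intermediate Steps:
y(K) = √(-1/148 + K)/9 (y(K) = √(1/(-45 - 103) + K)/9 = √(1/(-148) + K)/9 = √(-1/148 + K)/9)
√(y(-130) + B(63, -141)) = √(√(-37 + 5476*(-130))/666 - 30) = √(√(-37 - 711880)/666 - 30) = √(√(-711917)/666 - 30) = √((I*√711917)/666 - 30) = √(I*√711917/666 - 30) = √(-30 + I*√711917/666)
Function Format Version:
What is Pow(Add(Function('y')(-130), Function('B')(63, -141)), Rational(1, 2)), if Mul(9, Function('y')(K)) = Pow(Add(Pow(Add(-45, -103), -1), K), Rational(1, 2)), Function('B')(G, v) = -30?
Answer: Mul(Rational(1, 222), Pow(Add(-1478520, Mul(74, I, Pow(711917, Rational(1, 2)))), Rational(1, 2))) ≈ Add(0.11563, Mul(5.4784, I))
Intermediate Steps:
Function('y')(K) = Mul(Rational(1, 9), Pow(Add(Rational(-1, 148), K), Rational(1, 2))) (Function('y')(K) = Mul(Rational(1, 9), Pow(Add(Pow(Add(-45, -103), -1), K), Rational(1, 2))) = Mul(Rational(1, 9), Pow(Add(Pow(-148, -1), K), Rational(1, 2))) = Mul(Rational(1, 9), Pow(Add(Rational(-1, 148), K), Rational(1, 2))))
Pow(Add(Function('y')(-130), Function('B')(63, -141)), Rational(1, 2)) = Pow(Add(Mul(Rational(1, 666), Pow(Add(-37, Mul(5476, -130)), Rational(1, 2))), -30), Rational(1, 2)) = Pow(Add(Mul(Rational(1, 666), Pow(Add(-37, -711880), Rational(1, 2))), -30), Rational(1, 2)) = Pow(Add(Mul(Rational(1, 666), Pow(-711917, Rational(1, 2))), -30), Rational(1, 2)) = Pow(Add(Mul(Rational(1, 666), Mul(I, Pow(711917, Rational(1, 2)))), -30), Rational(1, 2)) = Pow(Add(Mul(Rational(1, 666), I, Pow(711917, Rational(1, 2))), -30), Rational(1, 2)) = Pow(Add(-30, Mul(Rational(1, 666), I, Pow(711917, Rational(1, 2)))), Rational(1, 2))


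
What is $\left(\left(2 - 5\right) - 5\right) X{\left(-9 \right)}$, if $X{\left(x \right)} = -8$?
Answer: $64$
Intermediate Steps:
$\left(\left(2 - 5\right) - 5\right) X{\left(-9 \right)} = \left(\left(2 - 5\right) - 5\right) \left(-8\right) = \left(-3 - 5\right) \left(-8\right) = \left(-8\right) \left(-8\right) = 64$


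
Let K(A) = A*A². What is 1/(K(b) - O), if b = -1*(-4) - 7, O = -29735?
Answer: 1/29708 ≈ 3.3661e-5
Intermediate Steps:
b = -3 (b = 4 - 7 = -3)
K(A) = A³
1/(K(b) - O) = 1/((-3)³ - 1*(-29735)) = 1/(-27 + 29735) = 1/29708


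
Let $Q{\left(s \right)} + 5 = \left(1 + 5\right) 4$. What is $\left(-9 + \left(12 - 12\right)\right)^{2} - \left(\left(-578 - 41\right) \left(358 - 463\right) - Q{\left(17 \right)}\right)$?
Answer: $-64895$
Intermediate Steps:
$Q{\left(s \right)} = 19$ ($Q{\left(s \right)} = -5 + \left(1 + 5\right) 4 = -5 + 6 \cdot 4 = -5 + 24 = 19$)
$\left(-9 + \left(12 - 12\right)\right)^{2} - \left(\left(-578 - 41\right) \left(358 - 463\right) - Q{\left(17 \right)}\right) = \left(-9 + \left(12 - 12\right)\right)^{2} - \left(\left(-578 - 41\right) \left(358 - 463\right) - 19\right) = \left(-9 + 0\right)^{2} - \left(\left(-619\right) \left(-105\right) - 19\right) = \left(-9\right)^{2} - \left(64995 - 19\right) = 81 - 64976 = -64895$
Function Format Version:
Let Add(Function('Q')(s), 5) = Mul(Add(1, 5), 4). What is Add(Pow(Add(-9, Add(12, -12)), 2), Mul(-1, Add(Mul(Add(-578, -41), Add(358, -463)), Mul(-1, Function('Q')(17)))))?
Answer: -64895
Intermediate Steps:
Function('Q')(s) = 19 (Function('Q')(s) = Add(-5, Mul(Add(1, 5), 4)) = Add(-5, Mul(6, 4)) = Add(-5, 24) = 19)
Add(Pow(Add(-9, Add(12, -12)), 2), Mul(-1, Add(Mul(Add(-578, -41), Add(358, -463)), Mul(-1, Function('Q')(17))))) = Add(Pow(Add(-9, Add(12, -12)), 2), Mul(-1, Add(Mul(Add(-578, -41), Add(358, -463)), Mul(-1, 19)))) = Add(Pow(Add(-9, 0), 2), Mul(-1, Add(Mul(-619, -105), -19))) = Add(Pow(-9, 2), Mul(-1, Add(64995, -19))) = Add(81, Mul(-1, 64976)) = Add(81, -64976) = -64895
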